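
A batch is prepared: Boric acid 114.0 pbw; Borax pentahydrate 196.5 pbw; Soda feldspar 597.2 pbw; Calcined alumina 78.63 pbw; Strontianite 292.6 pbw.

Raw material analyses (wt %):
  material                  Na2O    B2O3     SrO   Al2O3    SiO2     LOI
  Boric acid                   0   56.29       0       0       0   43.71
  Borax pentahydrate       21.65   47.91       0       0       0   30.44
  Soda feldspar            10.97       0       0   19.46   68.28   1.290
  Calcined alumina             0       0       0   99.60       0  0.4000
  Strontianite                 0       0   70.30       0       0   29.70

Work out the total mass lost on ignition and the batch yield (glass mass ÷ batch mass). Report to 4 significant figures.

LOI loss = 204.6 pbw; glass = 1074 pbw; yield = 84.01%

The working math runs at exact precision from first step to last. In-progress results are rounded off to 4 significant figures when quoted — every reported number is rounded once only; all derived quantities, including net glass mass, five oxide percentages, totals, LOI, the yield, are computed using the weight values at 1074 pbw of glass at exact precision, as written in either problem or answer.
Each material's LOI contribution:
  Boric acid: 114.0 × 0.4371 = 49.83 pbw
  Borax pentahydrate: 196.5 × 0.3044 = 59.81 pbw
  Soda feldspar: 597.2 × 0.01290 = 7.704 pbw
  Calcined alumina: 78.63 × 0.004000 = 0.3145 pbw
  Strontianite: 292.6 × 0.2970 = 86.90 pbw
Total LOI = 204.6 pbw
Glass = batch − LOI = 1279 − 204.6 = 1074 pbw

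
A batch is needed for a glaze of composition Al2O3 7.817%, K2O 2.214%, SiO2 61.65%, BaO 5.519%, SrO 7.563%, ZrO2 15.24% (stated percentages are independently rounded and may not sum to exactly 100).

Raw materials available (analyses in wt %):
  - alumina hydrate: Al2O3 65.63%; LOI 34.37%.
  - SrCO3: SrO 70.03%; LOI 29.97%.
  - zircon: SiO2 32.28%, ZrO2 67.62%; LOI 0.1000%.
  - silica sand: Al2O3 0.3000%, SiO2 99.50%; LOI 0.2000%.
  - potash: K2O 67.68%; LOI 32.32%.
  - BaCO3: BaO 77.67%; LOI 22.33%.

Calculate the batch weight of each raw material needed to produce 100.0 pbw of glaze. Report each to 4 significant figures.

Working values are printed rounded off to 4 significant digits in the working — the whole derivation runs at full float precision in every operation. Every reported result is rounded just once; the derived quantities, which include the six compositions, glass mass, totals, ignition loss, yield, are re-derived in full float precision, as quoted within the question or the answer, from the weighed amounts for 100.0 pbw of glass.
Oxide-by-oxide targets in 100.0 pbw glaze:
  Al2O3: 7.817% × 100.0 = 7.817 pbw
  K2O: 2.214% × 100.0 = 2.214 pbw
  SiO2: 61.65% × 100.0 = 61.65 pbw
  BaO: 5.519% × 100.0 = 5.519 pbw
  SrO: 7.563% × 100.0 = 7.563 pbw
  ZrO2: 15.24% × 100.0 = 15.24 pbw
Verifying the oxide balance working from each reported weight, on the stated basis (every target is met by its sum inside rounding margins):
  Al2O3: 11.66·0.6563 + 54.65·0.003000 = 7.816 pbw (target 7.817 pbw)
  K2O: 3.271·0.6768 = 2.214 pbw (target 2.214 pbw)
  SiO2: 22.54·0.3228 + 54.65·0.9950 = 61.65 pbw (target 61.65 pbw)
  BaO: 7.106·0.7767 = 5.519 pbw (target 5.519 pbw)
  SrO: 10.80·0.7003 = 7.563 pbw (target 7.563 pbw)
  ZrO2: 22.54·0.6762 = 15.24 pbw (target 15.24 pbw)
Glass mass check: Σ batch − LOI loss = 100.0 pbw (per-oxide target masses sum to 100.0 pbw; stated basis 100.0 pbw — differing by rounding only).
Adding the batch up: Σ batch = 110.0 pbw; loss to ignition Σ batch·LOI = 10.02 pbw; yield, glass over the total, = 90.89%.

Batch per 100.0 pbw glaze:
  alumina hydrate: 11.66 pbw
  SrCO3: 10.80 pbw
  zircon: 22.54 pbw
  silica sand: 54.65 pbw
  potash: 3.271 pbw
  BaCO3: 7.106 pbw
Total batch = 110.0 pbw; LOI loss = 10.02 pbw; yield = 90.89%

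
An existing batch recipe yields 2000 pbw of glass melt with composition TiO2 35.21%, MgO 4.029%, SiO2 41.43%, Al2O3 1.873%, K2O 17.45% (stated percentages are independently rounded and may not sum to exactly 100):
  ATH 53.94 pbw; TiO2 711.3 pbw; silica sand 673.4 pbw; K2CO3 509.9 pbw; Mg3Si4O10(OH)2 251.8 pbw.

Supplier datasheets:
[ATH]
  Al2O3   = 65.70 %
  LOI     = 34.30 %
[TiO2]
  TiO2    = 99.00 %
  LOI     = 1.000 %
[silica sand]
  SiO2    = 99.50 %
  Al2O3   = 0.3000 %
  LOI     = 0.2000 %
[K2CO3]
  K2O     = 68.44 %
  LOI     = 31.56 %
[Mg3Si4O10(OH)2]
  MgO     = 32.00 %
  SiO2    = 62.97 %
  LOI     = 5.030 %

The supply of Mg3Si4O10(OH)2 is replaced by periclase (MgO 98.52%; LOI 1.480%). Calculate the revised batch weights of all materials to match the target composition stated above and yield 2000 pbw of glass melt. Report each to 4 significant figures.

Rounding to 4 significant figures governs each working value as shown; each numeric step runs at full float precision at all times; every reported number is rounded exactly once. All derived quantities, including the yield, glass mass, five oxide percentages, the totals, ignition loss, are computed starting from the weights on 2000 pbw of glass in full float precision, precisely as stated by the problem or answer text.
Oxide mass targets, per 2000 pbw glass melt:
  TiO2: 35.21% × 2000 = 704.2 pbw
  MgO: 4.029% × 2000 = 80.58 pbw
  SiO2: 41.43% × 2000 = 828.6 pbw
  Al2O3: 1.873% × 2000 = 37.46 pbw
  K2O: 17.45% × 2000 = 349.0 pbw
Verifying the oxide balance working from each reported weight, versus the basis set out (sum by sum, the targets are met once rounding is allowed for):
  TiO2: 711.3·0.9900 = 704.2 pbw (target 704.2 pbw)
  MgO: 81.79·0.9852 = 80.58 pbw (target 80.58 pbw)
  SiO2: 832.8·0.9950 = 828.6 pbw (target 828.6 pbw)
  Al2O3: 53.21·0.6570 + 832.8·0.003000 = 37.46 pbw (target 37.46 pbw)
  K2O: 509.9·0.6844 = 349.0 pbw (target 349.0 pbw)
Glass-mass bookkeeping: total charge less LOI = 2000 pbw (the Σ of target masses is 2000 pbw; with the basis standing at 2000 pbw — gaps are rounding artifacts).
Batch total: Σ batch = 2189 pbw; ignition loss, Σ(batch × LOI) = 189.2 pbw; as yield: glass ÷ batch → 91.36%.

Revised batch per 2000 pbw glass melt:
  ATH: 53.21 pbw
  TiO2: 711.3 pbw
  silica sand: 832.8 pbw
  K2CO3: 509.9 pbw
  periclase: 81.79 pbw
Total batch = 2189 pbw; LOI loss = 189.2 pbw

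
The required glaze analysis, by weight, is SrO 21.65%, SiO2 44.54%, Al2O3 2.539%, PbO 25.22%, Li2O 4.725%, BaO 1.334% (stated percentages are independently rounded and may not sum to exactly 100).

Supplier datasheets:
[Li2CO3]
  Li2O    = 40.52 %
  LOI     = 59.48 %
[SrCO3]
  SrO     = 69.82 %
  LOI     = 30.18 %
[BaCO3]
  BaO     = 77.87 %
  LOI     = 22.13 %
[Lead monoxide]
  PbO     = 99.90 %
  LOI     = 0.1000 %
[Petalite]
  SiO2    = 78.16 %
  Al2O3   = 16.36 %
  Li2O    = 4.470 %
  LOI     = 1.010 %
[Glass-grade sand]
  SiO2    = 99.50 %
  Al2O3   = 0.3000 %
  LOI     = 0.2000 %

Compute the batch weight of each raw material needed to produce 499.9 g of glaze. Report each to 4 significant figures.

All arithmetic carries full precision all the way through — the intermediate values are displayed, with 4-significant-digit rounding, across the worked steps. Exactly one rounding lands on every reported result — the derived quantities (glass mass, ignition loss, the totals, six oxide percentages, the yield) are recomputed in full precision using the weight values per 499.9 g of glass, as given in the problem or the answer.
Oxide mass targets, per 499.9 g glaze:
  SrO: 21.65% × 499.9 = 108.2 g
  SiO2: 44.54% × 499.9 = 222.7 g
  Al2O3: 2.539% × 499.9 = 12.69 g
  PbO: 25.22% × 499.9 = 126.1 g
  Li2O: 4.725% × 499.9 = 23.62 g
  BaO: 1.334% × 499.9 = 6.669 g
Sums-versus-targets review from the weights as reported, relative to the basis at hand (summed amounts equal target values inside rounding margins):
  SrO: 155.0·0.6982 = 108.2 g (target 108.2 g)
  SiO2: 74.55·0.7816 + 165.2·0.9950 = 222.6 g (target 222.7 g)
  Al2O3: 74.55·0.1636 + 165.2·0.003000 = 12.69 g (target 12.69 g)
  PbO: 126.2·0.9990 = 126.1 g (target 126.1 g)
  Li2O: 50.07·0.4052 + 74.55·0.04470 = 23.62 g (target 23.62 g)
  BaO: 8.564·0.7787 = 6.669 g (target 6.669 g)
The glass-mass cross-check: batch Σ − ignition loss = 499.9 g (summing oxide targets gives 499.9 g; versus the stated basis of 499.9 g — a pure rounding effect).
Whole-batch sum: Σ batch = 579.6 g; Σ batch·LOI gives LOI loss = 79.67 g; yield, glass over the total, = 86.25%.

Batch per 499.9 g glaze:
  Li2CO3: 50.07 g
  SrCO3: 155.0 g
  BaCO3: 8.564 g
  Lead monoxide: 126.2 g
  Petalite: 74.55 g
  Glass-grade sand: 165.2 g
Total batch = 579.6 g; LOI loss = 79.67 g; yield = 86.25%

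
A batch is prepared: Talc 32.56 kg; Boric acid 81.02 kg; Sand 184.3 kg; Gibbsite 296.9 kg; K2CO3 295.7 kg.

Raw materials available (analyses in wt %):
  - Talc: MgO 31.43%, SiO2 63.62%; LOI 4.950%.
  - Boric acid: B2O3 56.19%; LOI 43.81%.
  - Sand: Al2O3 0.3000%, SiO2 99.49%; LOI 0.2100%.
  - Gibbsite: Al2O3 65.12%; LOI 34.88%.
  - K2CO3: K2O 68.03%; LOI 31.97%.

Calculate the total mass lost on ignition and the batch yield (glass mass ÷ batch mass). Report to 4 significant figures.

LOI loss = 235.6 kg; glass = 654.9 kg; yield = 73.54%

Intermediates are displayed with 4-significant-digit rounding within the worked lines; the whole derivation maintains exact precision through every step — every reported result is rounded once only; all derived quantities, which include five oxide percentages, the yield, the totals, LOI, glass mass, are carried at full float precision, as set out in question or answer, from the batch weights at 654.9 kg of glass.
Ignition loss by material:
  Talc: 32.56 × 0.04950 = 1.612 kg
  Boric acid: 81.02 × 0.4381 = 35.49 kg
  Sand: 184.3 × 0.002100 = 0.3870 kg
  Gibbsite: 296.9 × 0.3488 = 103.6 kg
  K2CO3: 295.7 × 0.3197 = 94.54 kg
Total LOI = 235.6 kg
Glass = batch − LOI = 890.5 − 235.6 = 654.9 kg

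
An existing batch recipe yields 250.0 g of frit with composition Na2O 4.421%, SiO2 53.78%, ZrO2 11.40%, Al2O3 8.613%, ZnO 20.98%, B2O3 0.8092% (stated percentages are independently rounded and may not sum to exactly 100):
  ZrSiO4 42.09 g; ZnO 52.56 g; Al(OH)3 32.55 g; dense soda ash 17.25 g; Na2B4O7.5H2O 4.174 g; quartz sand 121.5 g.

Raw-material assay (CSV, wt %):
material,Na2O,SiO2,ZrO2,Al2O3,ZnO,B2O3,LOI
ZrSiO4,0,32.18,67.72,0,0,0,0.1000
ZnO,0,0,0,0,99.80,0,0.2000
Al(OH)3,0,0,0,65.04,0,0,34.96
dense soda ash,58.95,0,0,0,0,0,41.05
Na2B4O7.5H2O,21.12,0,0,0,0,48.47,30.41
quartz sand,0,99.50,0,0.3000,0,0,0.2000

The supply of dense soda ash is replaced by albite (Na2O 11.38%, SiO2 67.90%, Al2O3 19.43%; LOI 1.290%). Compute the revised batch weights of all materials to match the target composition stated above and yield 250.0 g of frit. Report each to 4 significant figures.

Each numeric step keeps exact precision at every stage; intermediates are printed rounded off to 4 significant digits within the worked lines. A single rounding finalizes every reported figure — the derived quantities are re-derived from the batch weights at 250.0 g of glass at exact precision (ignition loss, totals, yield, glass mass, the six compositions) as written in problem or answer.
Oxide-by-oxide targets in 250.0 g frit:
  Na2O: 4.421% × 250.0 = 11.05 g
  SiO2: 53.78% × 250.0 = 134.4 g
  ZrO2: 11.40% × 250.0 = 28.50 g
  Al2O3: 8.613% × 250.0 = 21.53 g
  ZnO: 20.98% × 250.0 = 52.45 g
  B2O3: 0.8092% × 250.0 = 2.023 g
Oxide-by-oxide audit applying the batch weights above, for the quoted basis mass (oxide sums agree with the targets inside rounding margins):
  Na2O: 89.38·0.1138 + 4.174·0.2112 = 11.05 g (target 11.05 g)
  SiO2: 42.09·0.3218 + 89.38·0.6790 + 60.52·0.9950 = 134.5 g (target 134.4 g)
  ZrO2: 42.09·0.6772 = 28.50 g (target 28.50 g)
  Al2O3: 6.127·0.6504 + 89.38·0.1943 + 60.52·0.003000 = 21.53 g (target 21.53 g)
  ZnO: 52.56·0.9980 = 52.45 g (target 52.45 g)
  B2O3: 4.174·0.4847 = 2.023 g (target 2.023 g)
Glass-mass bookkeeping: total batch − LOI = 250.0 g (the Σ of target masses is 250.0 g; with the basis standing at 250.0 g — deltas are rounding alone).
Whole-batch sum: Σ batch = 254.9 g; Σ batch·LOI gives LOI loss = 4.833 g; the yield ratio, glass ÷ batch: 98.10%.

Revised batch per 250.0 g frit:
  ZrSiO4: 42.09 g
  ZnO: 52.56 g
  Al(OH)3: 6.127 g
  albite: 89.38 g
  Na2B4O7.5H2O: 4.174 g
  quartz sand: 60.52 g
Total batch = 254.9 g; LOI loss = 4.833 g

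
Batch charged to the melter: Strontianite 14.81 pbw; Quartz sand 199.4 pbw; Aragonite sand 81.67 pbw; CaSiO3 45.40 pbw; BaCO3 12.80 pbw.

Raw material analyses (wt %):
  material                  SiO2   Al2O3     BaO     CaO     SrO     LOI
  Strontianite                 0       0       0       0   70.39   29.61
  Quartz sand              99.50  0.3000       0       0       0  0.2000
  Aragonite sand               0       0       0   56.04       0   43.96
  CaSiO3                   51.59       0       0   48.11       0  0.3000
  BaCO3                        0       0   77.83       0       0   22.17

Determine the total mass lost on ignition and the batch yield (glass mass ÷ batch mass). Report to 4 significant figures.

LOI loss = 43.66 pbw; glass = 310.4 pbw; yield = 87.67%

All arithmetic runs at exact precision at every stage — the intermediate values are shown, rounded to four significant digits, when written out — every reported result takes just one rounding; derived quantities (ignition loss, totals, yield, five oxide percentages, glass mass) are rebuilt in exact precision from the batch weights at 310.4 pbw of glass, as written in the problem or answer text.
Per-material ignition loss:
  Strontianite: 14.81 × 0.2961 = 4.385 pbw
  Quartz sand: 199.4 × 0.002000 = 0.3988 pbw
  Aragonite sand: 81.67 × 0.4396 = 35.90 pbw
  CaSiO3: 45.40 × 0.003000 = 0.1362 pbw
  BaCO3: 12.80 × 0.2217 = 2.838 pbw
Total LOI = 43.66 pbw
Glass = batch − LOI = 354.1 − 43.66 = 310.4 pbw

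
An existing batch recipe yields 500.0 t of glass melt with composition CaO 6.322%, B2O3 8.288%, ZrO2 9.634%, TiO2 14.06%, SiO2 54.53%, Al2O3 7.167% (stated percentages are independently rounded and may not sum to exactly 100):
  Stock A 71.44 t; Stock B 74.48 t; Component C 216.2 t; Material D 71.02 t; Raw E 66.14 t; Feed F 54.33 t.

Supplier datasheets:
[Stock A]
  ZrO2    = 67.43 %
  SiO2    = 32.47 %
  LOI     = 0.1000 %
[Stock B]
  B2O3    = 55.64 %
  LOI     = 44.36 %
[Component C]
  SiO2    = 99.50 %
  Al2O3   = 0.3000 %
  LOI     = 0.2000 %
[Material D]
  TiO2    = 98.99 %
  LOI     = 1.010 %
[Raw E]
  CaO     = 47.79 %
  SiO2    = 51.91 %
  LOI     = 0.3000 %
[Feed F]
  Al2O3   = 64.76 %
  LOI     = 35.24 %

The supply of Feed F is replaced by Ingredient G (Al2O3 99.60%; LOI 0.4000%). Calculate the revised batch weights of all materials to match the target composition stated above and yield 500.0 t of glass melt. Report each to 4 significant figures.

Rounding to 4 significant figures governs each in-between result as printed. All arithmetic carries full float precision through every step. Exactly one rounding goes into every reported value; all derived quantities, which include the yield, ignition loss, the six compositions, net glass mass, totals, are recomputed at full float precision, as set out in the problem or the answer, using the weight values for 500.0 t of glass.
Per-oxide target masses for 500.0 t glass melt:
  CaO: 6.322% × 500.0 = 31.61 t
  B2O3: 8.288% × 500.0 = 41.44 t
  ZrO2: 9.634% × 500.0 = 48.17 t
  TiO2: 14.06% × 500.0 = 70.30 t
  SiO2: 54.53% × 500.0 = 272.6 t
  Al2O3: 7.167% × 500.0 = 35.84 t
Sums-versus-targets review applying the batch weights above, under the basis named above (delivered sums recover each target within answer rounding):
  CaO: 66.14·0.4779 = 31.61 t (target 31.61 t)
  B2O3: 74.48·0.5564 = 41.44 t (target 41.44 t)
  ZrO2: 71.44·0.6743 = 48.17 t (target 48.17 t)
  TiO2: 71.02·0.9899 = 70.30 t (target 70.30 t)
  SiO2: 71.44·0.3247 + 216.2·0.9950 + 66.14·0.5191 = 272.6 t (target 272.6 t)
  Al2O3: 216.2·0.003000 + 35.33·0.9960 = 35.84 t (target 35.84 t)
Consistency of the glass mass: Σ batch − LOI loss = 500.0 t (the targets, summed, come to 500.0 t; basis as stated: 500.0 t — any gap is answer rounding).
Total batch = Σ batch = 534.6 t; LOI removed, Σ of batch·LOI: 34.60 t; yield, glass over the total, = 93.53%.

Revised batch per 500.0 t glass melt:
  Stock A: 71.44 t
  Stock B: 74.48 t
  Component C: 216.2 t
  Material D: 71.02 t
  Raw E: 66.14 t
  Ingredient G: 35.33 t
Total batch = 534.6 t; LOI loss = 34.60 t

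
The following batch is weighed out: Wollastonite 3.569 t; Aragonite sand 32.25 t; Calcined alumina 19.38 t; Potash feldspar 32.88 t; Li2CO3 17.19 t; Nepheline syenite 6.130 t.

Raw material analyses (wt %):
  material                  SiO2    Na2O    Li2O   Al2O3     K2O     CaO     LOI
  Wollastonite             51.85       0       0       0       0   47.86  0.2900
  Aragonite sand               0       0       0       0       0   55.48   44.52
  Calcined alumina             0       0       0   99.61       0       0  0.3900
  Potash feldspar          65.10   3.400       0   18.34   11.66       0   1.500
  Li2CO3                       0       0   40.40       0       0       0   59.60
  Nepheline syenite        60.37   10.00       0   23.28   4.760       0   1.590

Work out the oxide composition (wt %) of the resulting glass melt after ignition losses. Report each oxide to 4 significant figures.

Mid-chain values are rounded off to 4 significant figures as shown; the working math maintains exact precision end to end. A single rounding yields every reported figure. Derived quantities are carried at exact precision (net glass mass, six oxide percentages, the yield, the totals, LOI) using the weight values per 86.12 t of glass as quoted within the question or the answer.
Mass of each oxide from the mix:
  SiO2: 3.569·0.5185 + 32.88·0.6510 + 6.130·0.6037 = 26.96 t
  Na2O: 32.88·0.03400 + 6.130·0.1000 = 1.731 t
  Li2O: 17.19·0.4040 = 6.945 t
  Al2O3: 19.38·0.9961 + 32.88·0.1834 + 6.130·0.2328 = 26.76 t
  K2O: 32.88·0.1166 + 6.130·0.04760 = 4.126 t
  CaO: 3.569·0.4786 + 32.25·0.5548 = 19.60 t
LOI: 3.569·0.002900 + 32.25·0.4452 + 19.38·0.003900 + 32.88·0.01500 + 17.19·0.5960 + 6.130·0.01590 = 25.28 t
Glass = total batch minus LOI = 111.4 − 25.28 = 86.12 t (matching Σ of the oxides)
wt %: oxide over glass, times 100

Glass mass = 86.12 t (batch 111.4 − LOI 25.28).
Composition: SiO2 31.30%, Na2O 2.010%, Li2O 8.064%, Al2O3 31.08%, K2O 4.791%, CaO 22.76%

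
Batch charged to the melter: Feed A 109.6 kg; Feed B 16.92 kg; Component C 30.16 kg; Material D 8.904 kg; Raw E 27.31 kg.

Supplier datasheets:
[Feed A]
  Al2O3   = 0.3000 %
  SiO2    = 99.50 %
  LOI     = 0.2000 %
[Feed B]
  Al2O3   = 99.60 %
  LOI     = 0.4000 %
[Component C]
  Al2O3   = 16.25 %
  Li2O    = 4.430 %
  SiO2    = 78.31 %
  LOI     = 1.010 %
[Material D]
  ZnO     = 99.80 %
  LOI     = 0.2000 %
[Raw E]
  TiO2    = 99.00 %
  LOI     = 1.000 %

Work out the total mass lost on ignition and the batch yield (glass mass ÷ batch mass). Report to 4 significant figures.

All internal work maintains full float precision at all times. The intermediate values are displayed rounded to four significant digits between the steps. Each reported figure receives exactly one rounding. The derived quantities are rebuilt in exact precision (totals, LOI, yield, the five compositions, glass mass) from the batch weights for 192.0 kg of glass, as given in either problem or answer.
Each material's LOI contribution:
  Feed A: 109.6 × 0.002000 = 0.2192 kg
  Feed B: 16.92 × 0.004000 = 0.06768 kg
  Component C: 30.16 × 0.01010 = 0.3046 kg
  Material D: 8.904 × 0.002000 = 0.01781 kg
  Raw E: 27.31 × 0.01000 = 0.2731 kg
Total LOI = 0.8824 kg
Glass = batch − LOI = 192.9 − 0.8824 = 192.0 kg

LOI loss = 0.8824 kg; glass = 192.0 kg; yield = 99.54%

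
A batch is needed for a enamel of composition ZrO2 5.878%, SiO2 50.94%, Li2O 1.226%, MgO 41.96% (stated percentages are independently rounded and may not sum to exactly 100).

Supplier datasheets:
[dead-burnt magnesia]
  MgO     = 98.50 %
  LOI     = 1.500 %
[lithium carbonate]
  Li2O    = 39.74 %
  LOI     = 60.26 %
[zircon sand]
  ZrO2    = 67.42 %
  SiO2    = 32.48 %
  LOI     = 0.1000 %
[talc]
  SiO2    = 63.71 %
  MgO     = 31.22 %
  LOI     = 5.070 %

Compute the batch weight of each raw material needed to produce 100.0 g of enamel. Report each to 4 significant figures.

Working values appear with 4-significant-digit rounding across the worked steps. Every computation keeps full float precision in every operation. Exactly one rounding lands on each reported value. All derived quantities are computed in full precision (the four compositions, the totals, glass mass, the yield, ignition loss) from the batch weights on 100.0 g of glass as they appear in the problem or the answer.
Per-oxide target masses for 100.0 g enamel:
  ZrO2: 5.878% × 100.0 = 5.878 g
  SiO2: 50.94% × 100.0 = 50.94 g
  Li2O: 1.226% × 100.0 = 1.226 g
  MgO: 41.96% × 100.0 = 41.96 g
Per-oxide balance check on the weights just shown, per the basis as stated (delivered sums recover each target exact up to rounding of places):
  ZrO2: 8.718·0.6742 = 5.878 g (target 5.878 g)
  SiO2: 8.718·0.3248 + 75.51·0.6371 = 50.94 g (target 50.94 g)
  Li2O: 3.085·0.3974 = 1.226 g (target 1.226 g)
  MgO: 18.67·0.9850 + 75.51·0.3122 = 41.96 g (target 41.96 g)
Glass-mass closure: total batch − LOI = 100.0 g (oxide target masses add up to 100.0 g; stated basis 100.0 g — deltas are rounding alone).
Total batch = Σ batch = 106.0 g; loss to ignition Σ batch·LOI = 5.976 g; as yield: glass ÷ batch → 94.36%.

Batch per 100.0 g enamel:
  dead-burnt magnesia: 18.67 g
  lithium carbonate: 3.085 g
  zircon sand: 8.718 g
  talc: 75.51 g
Total batch = 106.0 g; LOI loss = 5.976 g; yield = 94.36%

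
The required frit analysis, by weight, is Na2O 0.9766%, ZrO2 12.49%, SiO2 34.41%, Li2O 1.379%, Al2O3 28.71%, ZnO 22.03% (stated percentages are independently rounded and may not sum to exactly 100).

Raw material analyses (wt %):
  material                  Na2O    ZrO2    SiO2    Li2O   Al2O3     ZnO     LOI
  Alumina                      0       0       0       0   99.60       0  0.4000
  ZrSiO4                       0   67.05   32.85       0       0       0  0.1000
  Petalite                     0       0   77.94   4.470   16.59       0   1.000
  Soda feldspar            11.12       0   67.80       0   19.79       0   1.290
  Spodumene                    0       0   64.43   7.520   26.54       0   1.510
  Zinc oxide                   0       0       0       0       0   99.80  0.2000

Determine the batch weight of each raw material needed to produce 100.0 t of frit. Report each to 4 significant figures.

The working math holds exact precision through every step; mid-chain values appear with 4-significant-digit rounding when written out; each reported figure is rounded exactly once; derived quantities (net glass mass, the totals, six oxide percentages, the yield, ignition loss) are carried at exact precision from the weighed amounts per 100.0 t of glass, exactly as shown in the question or the answer.
Per-oxide target masses for 100.0 t frit:
  Na2O: 0.9766% × 100.0 = 0.9766 t
  ZrO2: 12.49% × 100.0 = 12.49 t
  SiO2: 34.41% × 100.0 = 34.41 t
  Li2O: 1.379% × 100.0 = 1.379 t
  Al2O3: 28.71% × 100.0 = 28.71 t
  ZnO: 22.03% × 100.0 = 22.03 t
A balance pass over the oxides, per the reported batch figures, on the stated basis (summed amounts equal target values once rounding is allowed for):
  Na2O: 8.782·0.1112 = 0.9766 t (target 0.9766 t)
  ZrO2: 18.63·0.6705 = 12.49 t (target 12.49 t)
  SiO2: 18.63·0.3285 + 26.54·0.7794 + 8.782·0.6780 + 2.562·0.6443 = 34.41 t (target 34.41 t)
  Li2O: 26.54·0.04470 + 2.562·0.07520 = 1.379 t (target 1.379 t)
  Al2O3: 21.98·0.9960 + 26.54·0.1659 + 8.782·0.1979 + 2.562·0.2654 = 28.71 t (target 28.71 t)
  ZnO: 22.07·0.9980 = 22.03 t (target 22.03 t)
Glass mass check: total batch − LOI = 100.0 t (oxide target masses add up to 100.0 t; against the stated basis, 100.0 t — rounding explains the deltas).
Total batch = Σ batch = 100.6 t; the LOI term Σ batch·LOI equals 0.5681 t; yield: glass divided by total = 99.44%.

Batch per 100.0 t frit:
  Alumina: 21.98 t
  ZrSiO4: 18.63 t
  Petalite: 26.54 t
  Soda feldspar: 8.782 t
  Spodumene: 2.562 t
  Zinc oxide: 22.07 t
Total batch = 100.6 t; LOI loss = 0.5681 t; yield = 99.44%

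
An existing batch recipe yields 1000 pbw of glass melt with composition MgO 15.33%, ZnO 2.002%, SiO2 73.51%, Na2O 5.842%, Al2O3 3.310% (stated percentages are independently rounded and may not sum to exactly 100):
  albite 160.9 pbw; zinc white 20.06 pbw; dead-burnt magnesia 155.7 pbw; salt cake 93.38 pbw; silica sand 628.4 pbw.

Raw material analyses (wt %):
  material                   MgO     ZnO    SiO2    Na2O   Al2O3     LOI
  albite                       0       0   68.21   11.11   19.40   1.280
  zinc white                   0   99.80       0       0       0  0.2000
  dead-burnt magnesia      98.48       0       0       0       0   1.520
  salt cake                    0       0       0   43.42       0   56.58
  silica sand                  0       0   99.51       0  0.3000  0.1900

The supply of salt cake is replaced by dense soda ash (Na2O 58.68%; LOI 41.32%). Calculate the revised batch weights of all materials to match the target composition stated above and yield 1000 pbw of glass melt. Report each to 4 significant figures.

Revised batch per 1000 pbw glass melt:
  albite: 160.9 pbw
  zinc white: 20.06 pbw
  dead-burnt magnesia: 155.7 pbw
  dense soda ash: 69.09 pbw
  silica sand: 628.4 pbw
Total batch = 1034 pbw; LOI loss = 34.21 pbw

All arithmetic carries exact precision from first step to last. In-progress results are displayed with 4-significant-digit rounding at each printed step. Every reported result takes exactly one rounding. The derived quantities (the totals, the five compositions, ignition loss, glass mass, yield) are computed from the batch weights at 1000 pbw of glass in full precision exactly as printed in question or answer.
Target masses of each oxide per 1000 pbw glass melt:
  MgO: 15.33% × 1000 = 153.3 pbw
  ZnO: 2.002% × 1000 = 20.02 pbw
  SiO2: 73.51% × 1000 = 735.1 pbw
  Na2O: 5.842% × 1000 = 58.42 pbw
  Al2O3: 3.310% × 1000 = 33.10 pbw
Sums-versus-targets review given the weights on record, on the stated basis (oxide sums agree with the targets net of answer rounding effects):
  MgO: 155.7·0.9848 = 153.3 pbw (target 153.3 pbw)
  ZnO: 20.06·0.9980 = 20.02 pbw (target 20.02 pbw)
  SiO2: 160.9·0.6821 + 628.4·0.9951 = 735.1 pbw (target 735.1 pbw)
  Na2O: 160.9·0.1111 + 69.09·0.5868 = 58.42 pbw (target 58.42 pbw)
  Al2O3: 160.9·0.1940 + 628.4·0.003000 = 33.10 pbw (target 33.10 pbw)
Auditing the glass mass value: total charge less LOI = 999.9 pbw (per-oxide target masses sum to 999.9 pbw; basis as stated: 1000 pbw — any gap is answer rounding).
Batch total: Σ batch = 1034 pbw; loss to ignition Σ batch·LOI = 34.21 pbw; glass ÷ batch gives a yield of 96.69%.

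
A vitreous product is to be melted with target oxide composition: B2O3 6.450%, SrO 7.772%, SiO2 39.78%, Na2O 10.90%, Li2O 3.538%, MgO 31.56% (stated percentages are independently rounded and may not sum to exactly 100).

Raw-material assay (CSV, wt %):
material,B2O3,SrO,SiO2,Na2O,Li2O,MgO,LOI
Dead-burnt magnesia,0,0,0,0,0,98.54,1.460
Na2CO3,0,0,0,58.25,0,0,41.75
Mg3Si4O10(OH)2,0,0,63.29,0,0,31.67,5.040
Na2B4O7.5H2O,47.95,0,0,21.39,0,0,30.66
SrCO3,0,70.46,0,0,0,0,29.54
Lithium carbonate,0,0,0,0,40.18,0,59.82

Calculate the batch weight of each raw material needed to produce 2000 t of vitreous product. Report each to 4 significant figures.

Batch per 2000 t vitreous product:
  Dead-burnt magnesia: 236.5 t
  Na2CO3: 275.5 t
  Mg3Si4O10(OH)2: 1257 t
  Na2B4O7.5H2O: 269.0 t
  SrCO3: 220.6 t
  Lithium carbonate: 176.1 t
Total batch = 2435 t; LOI loss = 434.8 t; yield = 82.14%

Values along the way are shown with 4-significant-digit rounding in the printout; the working math maintains full float precision at each step — each reported result takes a single rounding — derived quantities, which include the six compositions, net glass mass, the totals, LOI, the yield, are recomputed at exact precision, as set out in either problem or answer, using the weight values at 2000 t of glass.
The oxide mass targets at 2000 t vitreous product:
  B2O3: 6.450% × 2000 = 129.0 t
  SrO: 7.772% × 2000 = 155.4 t
  SiO2: 39.78% × 2000 = 795.6 t
  Na2O: 10.90% × 2000 = 218.0 t
  Li2O: 3.538% × 2000 = 70.76 t
  MgO: 31.56% × 2000 = 631.2 t
Verifying the oxide balance given the weights on record, versus the basis set out (every target is met by its sum net of answer rounding effects):
  B2O3: 269.0·0.4795 = 129.0 t (target 129.0 t)
  SrO: 220.6·0.7046 = 155.4 t (target 155.4 t)
  SiO2: 1257·0.6329 = 795.6 t (target 795.6 t)
  Na2O: 275.5·0.5825 + 269.0·0.2139 = 218.0 t (target 218.0 t)
  Li2O: 176.1·0.4018 = 70.76 t (target 70.76 t)
  MgO: 236.5·0.9854 + 1257·0.3167 = 631.1 t (target 631.2 t)
Consistency of the glass mass: Σ batch − LOI loss = 2000 t (the targets, summed, come to 2000 t; stated basis 2000 t — differing by rounding only).
Batch grand total — Σ batch = 2435 t; Σ batch·LOI gives LOI loss = 434.8 t; as yield: glass ÷ batch → 82.14%.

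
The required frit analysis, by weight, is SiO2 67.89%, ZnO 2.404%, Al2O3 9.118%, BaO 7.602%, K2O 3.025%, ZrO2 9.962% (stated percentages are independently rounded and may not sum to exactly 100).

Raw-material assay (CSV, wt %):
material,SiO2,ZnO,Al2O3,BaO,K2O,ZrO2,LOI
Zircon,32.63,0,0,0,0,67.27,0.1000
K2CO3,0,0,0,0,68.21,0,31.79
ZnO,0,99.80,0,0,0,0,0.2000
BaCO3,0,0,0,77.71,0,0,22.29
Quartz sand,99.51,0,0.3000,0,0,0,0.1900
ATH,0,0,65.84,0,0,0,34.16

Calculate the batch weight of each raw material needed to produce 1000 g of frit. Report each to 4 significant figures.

Batch per 1000 g frit:
  Zircon: 148.1 g
  K2CO3: 44.35 g
  ZnO: 24.09 g
  BaCO3: 97.83 g
  Quartz sand: 633.7 g
  ATH: 135.6 g
Total batch = 1084 g; LOI loss = 83.63 g; yield = 92.28%

All internal work holds full float precision all the way through. Working values are printed, rounded to 4 significant digits, at each printed step. Exactly one rounding is applied to every reported figure. All derived quantities, including yield, net glass mass, six oxide percentages, ignition loss, the totals, are computed using the weight values at 1000 g of glass at full precision as written in problem or answer.
Oxide mass targets, per 1000 g frit:
  SiO2: 67.89% × 1000 = 678.9 g
  ZnO: 2.404% × 1000 = 24.04 g
  Al2O3: 9.118% × 1000 = 91.18 g
  BaO: 7.602% × 1000 = 76.02 g
  K2O: 3.025% × 1000 = 30.25 g
  ZrO2: 9.962% × 1000 = 99.62 g
Oxide-by-oxide audit using the reported weights, under the basis named above (sum by sum, the targets are met modulo rounding of the values):
  SiO2: 148.1·0.3263 + 633.7·0.9951 = 678.9 g (target 678.9 g)
  ZnO: 24.09·0.9980 = 24.04 g (target 24.04 g)
  Al2O3: 633.7·0.003000 + 135.6·0.6584 = 91.18 g (target 91.18 g)
  BaO: 97.83·0.7771 = 76.02 g (target 76.02 g)
  K2O: 44.35·0.6821 = 30.25 g (target 30.25 g)
  ZrO2: 148.1·0.6727 = 99.63 g (target 99.62 g)
Consistency of the glass mass: total charge less LOI = 1000 g (the targets, summed, come to 1000 g; the stated basis being 1000 g — differing by rounding only).
Batch total: Σ batch = 1084 g; loss to ignition Σ batch·LOI = 83.63 g; as yield: glass ÷ batch → 92.28%.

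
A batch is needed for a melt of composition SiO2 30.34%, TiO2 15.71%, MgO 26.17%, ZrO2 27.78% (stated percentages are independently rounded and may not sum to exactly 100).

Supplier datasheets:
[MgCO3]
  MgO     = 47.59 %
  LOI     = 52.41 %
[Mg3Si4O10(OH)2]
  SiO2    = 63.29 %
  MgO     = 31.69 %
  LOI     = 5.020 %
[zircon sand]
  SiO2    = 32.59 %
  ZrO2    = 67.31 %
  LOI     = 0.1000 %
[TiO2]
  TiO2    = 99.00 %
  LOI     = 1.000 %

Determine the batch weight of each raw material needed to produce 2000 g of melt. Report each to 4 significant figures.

In-progress results are printed rounded off to 4 significant digits at each printed step; the whole derivation keeps exact precision all the way through; a single rounding yields every reported value. Derived quantities are computed from the weighed amounts on 2000 g of glass in exact precision (totals, LOI, the four compositions, the yield, net glass mass), as written in problem or answer.
Target masses of each oxide per 2000 g melt:
  SiO2: 30.34% × 2000 = 606.8 g
  TiO2: 15.71% × 2000 = 314.2 g
  MgO: 26.17% × 2000 = 523.4 g
  ZrO2: 27.78% × 2000 = 555.6 g
A balance pass over the oxides, with the batch weights as given, versus the basis set out (delivered sums recover each target inside rounding margins):
  SiO2: 533.7·0.6329 + 825.4·0.3259 = 606.8 g (target 606.8 g)
  TiO2: 317.4·0.9900 = 314.2 g (target 314.2 g)
  MgO: 744.4·0.4759 + 533.7·0.3169 = 523.4 g (target 523.4 g)
  ZrO2: 825.4·0.6731 = 555.6 g (target 555.6 g)
Glass-mass bookkeeping: Σ batch − LOI loss = 2000 g (the Σ of target masses is 2000 g; against the stated basis, 2000 g — deltas are rounding alone).
Summing the batch: Σ batch = 2421 g; the LOI term Σ batch·LOI equals 420.9 g; glass ÷ batch gives a yield of 82.61%.

Batch per 2000 g melt:
  MgCO3: 744.4 g
  Mg3Si4O10(OH)2: 533.7 g
  zircon sand: 825.4 g
  TiO2: 317.4 g
Total batch = 2421 g; LOI loss = 420.9 g; yield = 82.61%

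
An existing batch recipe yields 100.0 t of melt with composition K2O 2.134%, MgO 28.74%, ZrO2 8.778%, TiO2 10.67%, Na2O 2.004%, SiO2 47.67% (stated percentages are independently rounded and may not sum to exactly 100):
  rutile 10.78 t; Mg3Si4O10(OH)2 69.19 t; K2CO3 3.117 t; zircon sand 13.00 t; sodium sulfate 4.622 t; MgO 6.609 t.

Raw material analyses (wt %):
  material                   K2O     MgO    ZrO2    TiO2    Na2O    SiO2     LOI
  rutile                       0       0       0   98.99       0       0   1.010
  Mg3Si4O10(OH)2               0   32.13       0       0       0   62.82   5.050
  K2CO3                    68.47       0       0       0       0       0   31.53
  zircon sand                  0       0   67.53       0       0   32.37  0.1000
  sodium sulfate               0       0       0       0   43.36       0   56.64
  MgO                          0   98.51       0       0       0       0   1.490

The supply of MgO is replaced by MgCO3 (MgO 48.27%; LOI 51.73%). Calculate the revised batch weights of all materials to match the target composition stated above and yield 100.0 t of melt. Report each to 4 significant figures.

Working values are shown with 4-significant-digit rounding within the worked lines — the working math keeps exact precision at all times; a single rounding yields every reported number — all derived quantities (the six compositions, LOI, the totals, glass mass, the yield) are re-derived in full float precision using the weight values for 100.0 t of glass, precisely as stated by the question or the answer.
Oxide mass targets, per 100.0 t melt:
  K2O: 2.134% × 100.0 = 2.134 t
  MgO: 28.74% × 100.0 = 28.74 t
  ZrO2: 8.778% × 100.0 = 8.778 t
  TiO2: 10.67% × 100.0 = 10.67 t
  Na2O: 2.004% × 100.0 = 2.004 t
  SiO2: 47.67% × 100.0 = 47.67 t
Balance tally, oxide-wise, using the reported weights, for the quoted basis mass (summed amounts equal target values modulo rounding of the values):
  K2O: 3.117·0.6847 = 2.134 t (target 2.134 t)
  MgO: 69.19·0.3213 + 13.49·0.4827 = 28.74 t (target 28.74 t)
  ZrO2: 13.00·0.6753 = 8.779 t (target 8.778 t)
  TiO2: 10.78·0.9899 = 10.67 t (target 10.67 t)
  Na2O: 4.622·0.4336 = 2.004 t (target 2.004 t)
  SiO2: 69.19·0.6282 + 13.00·0.3237 = 47.67 t (target 47.67 t)
Mass balance on the glass: total batch − LOI = 100.0 t (per-oxide target masses sum to 100.0 t; basis as stated: 100.0 t — gaps are rounding artifacts).
Batch grand total — Σ batch = 114.2 t; Σ batch·LOI gives LOI loss = 14.20 t; yield = glass ÷ total batch = 87.57%.

Revised batch per 100.0 t melt:
  rutile: 10.78 t
  Mg3Si4O10(OH)2: 69.19 t
  K2CO3: 3.117 t
  zircon sand: 13.00 t
  sodium sulfate: 4.622 t
  MgCO3: 13.49 t
Total batch = 114.2 t; LOI loss = 14.20 t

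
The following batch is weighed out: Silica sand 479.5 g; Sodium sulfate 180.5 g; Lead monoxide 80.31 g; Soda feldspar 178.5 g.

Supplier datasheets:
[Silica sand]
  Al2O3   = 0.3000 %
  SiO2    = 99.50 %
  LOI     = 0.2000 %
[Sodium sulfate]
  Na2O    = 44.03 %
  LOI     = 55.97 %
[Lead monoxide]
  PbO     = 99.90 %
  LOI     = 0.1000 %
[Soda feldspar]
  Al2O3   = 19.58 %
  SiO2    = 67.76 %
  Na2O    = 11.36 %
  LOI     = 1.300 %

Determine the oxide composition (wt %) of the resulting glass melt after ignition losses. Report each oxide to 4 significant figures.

Glass mass = 814.4 g (batch 918.8 − LOI 104.4).
Composition: Al2O3 4.468%, SiO2 73.43%, Na2O 12.25%, PbO 9.851%

The intermediate values are shown rounded to four significant digits across the worked steps. Each numeric step holds exact precision in all steps — a single rounding finalizes every reported value — derived quantities, which include the yield, the four compositions, net glass mass, the totals, LOI, are rebuilt in full float precision, as they appear in the problem or answer text, using the weight values per 814.4 g of glass.
Oxide-by-oxide delivered mass:
  Al2O3: 479.5·0.003000 + 178.5·0.1958 = 36.39 g
  SiO2: 479.5·0.9950 + 178.5·0.6776 = 598.1 g
  Na2O: 180.5·0.4403 + 178.5·0.1136 = 99.75 g
  PbO: 80.31·0.9990 = 80.23 g
LOI: 479.5·0.002000 + 180.5·0.5597 + 80.31·0.001000 + 178.5·0.01300 = 104.4 g
batch − LOI leaves glass = 918.8 − 104.4 = 814.4 g (the oxide masses sum to this)
wt % = oxide mass / glass mass × 100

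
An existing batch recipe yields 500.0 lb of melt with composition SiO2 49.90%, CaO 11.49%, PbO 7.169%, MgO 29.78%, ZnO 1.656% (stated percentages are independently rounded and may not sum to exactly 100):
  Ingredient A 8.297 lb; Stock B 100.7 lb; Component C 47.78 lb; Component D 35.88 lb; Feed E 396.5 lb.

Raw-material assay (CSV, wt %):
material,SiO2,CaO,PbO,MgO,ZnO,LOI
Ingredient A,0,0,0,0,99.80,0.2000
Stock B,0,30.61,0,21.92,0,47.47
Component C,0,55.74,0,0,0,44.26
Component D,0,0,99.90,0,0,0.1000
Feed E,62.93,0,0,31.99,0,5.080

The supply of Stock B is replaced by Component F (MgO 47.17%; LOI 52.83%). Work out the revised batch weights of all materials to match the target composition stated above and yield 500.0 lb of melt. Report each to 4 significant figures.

Revised batch per 500.0 lb melt:
  Ingredient A: 8.297 lb
  Component F: 46.79 lb
  Component C: 103.1 lb
  Component D: 35.88 lb
  Feed E: 396.5 lb
Total batch = 590.6 lb; LOI loss = 90.55 lb

Values along the way are displayed rounded to four significant digits within the worked lines — full float precision is carried in all steps; each reported number is rounded exactly once. The derived quantities, including the five compositions, yield, the totals, ignition loss, glass mass, are computed starting from the weights on 500.0 lb of glass in exact precision, as written in the question or the answer.
Target masses of each oxide per 500.0 lb melt:
  SiO2: 49.90% × 500.0 = 249.5 lb
  CaO: 11.49% × 500.0 = 57.45 lb
  PbO: 7.169% × 500.0 = 35.84 lb
  MgO: 29.78% × 500.0 = 148.9 lb
  ZnO: 1.656% × 500.0 = 8.280 lb
Checking each oxide sum applying the batch weights above, per the basis as stated (target by target, the sums agree given rounding of the digits):
  SiO2: 396.5·0.6293 = 249.5 lb (target 249.5 lb)
  CaO: 103.1·0.5574 = 57.47 lb (target 57.45 lb)
  PbO: 35.88·0.9990 = 35.84 lb (target 35.84 lb)
  MgO: 46.79·0.4717 + 396.5·0.3199 = 148.9 lb (target 148.9 lb)
  ZnO: 8.297·0.9980 = 8.280 lb (target 8.280 lb)
Glass-mass bookkeeping: total batch − LOI = 500.0 lb (summing oxide targets gives 500.0 lb; stated basis 500.0 lb — a pure rounding effect).
Adding the batch up: Σ batch = 590.6 lb; LOI loss = Σ batch·LOI = 90.55 lb; yield = glass ÷ total batch = 84.67%.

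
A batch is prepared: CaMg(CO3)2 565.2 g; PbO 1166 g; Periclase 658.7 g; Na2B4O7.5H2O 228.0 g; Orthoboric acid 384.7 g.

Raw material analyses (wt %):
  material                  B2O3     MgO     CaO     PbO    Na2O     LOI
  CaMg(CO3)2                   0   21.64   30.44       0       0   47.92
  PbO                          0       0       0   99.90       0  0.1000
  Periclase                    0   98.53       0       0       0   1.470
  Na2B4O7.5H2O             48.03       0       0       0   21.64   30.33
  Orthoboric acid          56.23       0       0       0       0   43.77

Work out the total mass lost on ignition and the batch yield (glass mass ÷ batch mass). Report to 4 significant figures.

Values along the way are shown, rounded to 4 significant digits, within the worked lines. Full float precision is carried all the way through; every reported result takes exactly one rounding; all derived quantities are re-derived at full precision (glass mass, LOI, the yield, totals, five oxide percentages) from the weighed amounts at 2483 g of glass exactly as printed in either problem or answer.
Each material's LOI contribution:
  CaMg(CO3)2: 565.2 × 0.4792 = 270.8 g
  PbO: 1166 × 0.001000 = 1.166 g
  Periclase: 658.7 × 0.01470 = 9.683 g
  Na2B4O7.5H2O: 228.0 × 0.3033 = 69.15 g
  Orthoboric acid: 384.7 × 0.4377 = 168.4 g
Total LOI = 519.2 g
Glass = batch − LOI = 3003 − 519.2 = 2483 g

LOI loss = 519.2 g; glass = 2483 g; yield = 82.71%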